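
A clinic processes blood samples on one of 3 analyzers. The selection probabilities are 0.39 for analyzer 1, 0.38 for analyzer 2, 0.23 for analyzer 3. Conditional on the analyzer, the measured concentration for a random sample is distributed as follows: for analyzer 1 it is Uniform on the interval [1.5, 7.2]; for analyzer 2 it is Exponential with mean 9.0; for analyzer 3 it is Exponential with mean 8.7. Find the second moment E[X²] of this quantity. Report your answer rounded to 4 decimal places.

104.8131

For each component E[X²] = Var + (mean)², giving 1: 21.63; 2: 162; 3: 151.38.
Overall E[X²] = 0.39·21.63 + 0.38·162 + 0.23·151.38 = 104.813.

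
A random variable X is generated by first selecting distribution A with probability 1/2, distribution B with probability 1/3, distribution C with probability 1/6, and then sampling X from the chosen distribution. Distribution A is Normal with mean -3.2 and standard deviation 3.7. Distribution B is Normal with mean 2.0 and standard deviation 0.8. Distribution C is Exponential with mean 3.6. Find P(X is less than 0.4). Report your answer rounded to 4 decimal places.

Conditional on each component, P(X < 0.4): A: 0.834717; B: 0.0227501; C: 0.105161.
By total probability, P(X < 0.4) = 0.5·0.834717 + 0.333333·0.0227501 + 0.166667·0.105161 = 0.442468.

0.4425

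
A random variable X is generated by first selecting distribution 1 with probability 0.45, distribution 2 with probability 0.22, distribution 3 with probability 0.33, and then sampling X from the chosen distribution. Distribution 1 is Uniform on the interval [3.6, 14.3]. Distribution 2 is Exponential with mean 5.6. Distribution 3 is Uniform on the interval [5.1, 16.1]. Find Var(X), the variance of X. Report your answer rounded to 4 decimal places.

17.8504

Per component, 1: μ=8.95, E[X²]=89.6433; 2: μ=5.6, E[X²]=62.72; 3: μ=10.6, E[X²]=122.443.
E[X] = 0.45·8.95 + 0.22·5.6 + 0.33·10.6 = 8.7575.
E[X²] = 0.45·89.6433 + 0.22·62.72 + 0.33·122.443 = 94.5442.
Var(X) = E[X²] − (E[X])² = 94.5442 − 76.6938 = 17.8504.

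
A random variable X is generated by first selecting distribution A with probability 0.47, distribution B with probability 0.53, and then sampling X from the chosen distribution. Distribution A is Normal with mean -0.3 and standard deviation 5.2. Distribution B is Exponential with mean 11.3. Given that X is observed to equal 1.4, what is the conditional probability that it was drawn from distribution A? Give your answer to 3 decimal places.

0.452

Likelihoods f(1.4 | ·): A: 0.0727274; B: 0.0781835.
Posterior ∝ prior × likelihood. Numerator for A: 0.47·0.0727274 = 0.0341819.
Normalizing constant: 0.47·0.0727274 + 0.53·0.0781835 = 0.0756192.
P(A | observation) = 0.0341819 / 0.0756192 = 0.452027.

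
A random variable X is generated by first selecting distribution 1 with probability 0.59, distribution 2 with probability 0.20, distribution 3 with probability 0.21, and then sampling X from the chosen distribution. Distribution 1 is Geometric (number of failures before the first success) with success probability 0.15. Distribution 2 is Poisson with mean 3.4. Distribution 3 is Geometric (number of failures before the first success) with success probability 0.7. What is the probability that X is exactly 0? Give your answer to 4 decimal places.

0.2422

Conditional on each component, P(X = 0): 1: 0.15; 2: 0.0333733; 3: 0.7.
By total probability, P(X = 0) = 0.59·0.15 + 0.2·0.0333733 + 0.21·0.7 = 0.242175.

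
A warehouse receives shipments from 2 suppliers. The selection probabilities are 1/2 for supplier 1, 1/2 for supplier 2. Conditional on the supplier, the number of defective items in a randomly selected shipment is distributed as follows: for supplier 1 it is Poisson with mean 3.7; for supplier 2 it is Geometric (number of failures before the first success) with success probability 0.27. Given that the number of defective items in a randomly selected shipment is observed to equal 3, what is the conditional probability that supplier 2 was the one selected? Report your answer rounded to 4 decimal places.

Likelihoods P(X=3 | ·): 1: 0.20872; 2: 0.105035.
Posterior ∝ prior × likelihood. Numerator for 2: 0.5·0.105035 = 0.0525173.
Normalizing constant: 0.5·0.20872 + 0.5·0.105035 = 0.156877.
P(2 | observation) = 0.0525173 / 0.156877 = 0.334767.

0.3348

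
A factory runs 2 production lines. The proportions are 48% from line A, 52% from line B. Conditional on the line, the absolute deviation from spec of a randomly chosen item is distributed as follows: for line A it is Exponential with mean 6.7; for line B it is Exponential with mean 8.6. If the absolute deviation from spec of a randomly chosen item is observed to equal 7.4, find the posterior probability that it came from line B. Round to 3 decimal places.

Likelihoods f(7.4 | ·): A: 0.0494603; B: 0.049182.
Posterior ∝ prior × likelihood. Numerator for B: 0.52·0.049182 = 0.0255746.
Normalizing constant: 0.48·0.0494603 + 0.52·0.049182 = 0.0493156.
P(B | observation) = 0.0255746 / 0.0493156 = 0.518592.

0.519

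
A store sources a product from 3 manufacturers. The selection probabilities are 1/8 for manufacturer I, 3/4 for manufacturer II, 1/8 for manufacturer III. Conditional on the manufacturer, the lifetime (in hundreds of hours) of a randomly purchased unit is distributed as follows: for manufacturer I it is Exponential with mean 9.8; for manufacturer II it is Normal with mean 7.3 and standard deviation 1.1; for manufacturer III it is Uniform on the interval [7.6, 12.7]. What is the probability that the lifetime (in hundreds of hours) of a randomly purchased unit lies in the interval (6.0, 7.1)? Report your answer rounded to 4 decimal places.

Conditional on each manufacturer, P(6.0 < X < 7.1): I: 0.0575607; II: 0.309224; III: 0.
By total probability, P(6.0 < X < 7.1) = 0.125·0.0575607 + 0.75·0.309224 + 0.125·0 = 0.239113.

0.2391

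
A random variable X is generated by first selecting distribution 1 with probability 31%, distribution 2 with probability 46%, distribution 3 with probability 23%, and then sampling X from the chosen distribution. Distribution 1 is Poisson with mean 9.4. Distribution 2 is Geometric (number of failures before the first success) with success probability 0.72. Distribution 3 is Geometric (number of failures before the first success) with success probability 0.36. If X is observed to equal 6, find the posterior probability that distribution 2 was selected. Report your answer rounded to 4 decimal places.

0.0052

Likelihoods P(X=6 | ·): 1: 0.0792623; 2: 0.000346961; 3: 0.024739.
Posterior ∝ prior × likelihood. Numerator for 2: 0.46·0.000346961 = 0.000159602.
Normalizing constant: 0.31·0.0792623 + 0.46·0.000346961 + 0.23·0.024739 = 0.0304209.
P(2 | observation) = 0.000159602 / 0.0304209 = 0.00524646.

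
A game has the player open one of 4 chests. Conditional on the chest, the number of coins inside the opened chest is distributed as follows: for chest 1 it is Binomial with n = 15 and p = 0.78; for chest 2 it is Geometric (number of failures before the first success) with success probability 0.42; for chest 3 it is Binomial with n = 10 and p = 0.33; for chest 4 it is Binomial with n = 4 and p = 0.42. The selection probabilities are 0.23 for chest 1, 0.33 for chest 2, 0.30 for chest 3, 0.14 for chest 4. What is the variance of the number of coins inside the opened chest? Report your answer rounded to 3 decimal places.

19.139

Per component, 1: μ=11.7, E[X²]=139.464; 2: μ=1.38095, E[X²]=5.19501; 3: μ=3.3, E[X²]=13.101; 4: μ=1.68, E[X²]=3.7968.
E[X] = 0.23·11.7 + 0.33·1.38095 + 0.3·3.3 + 0.14·1.68 = 4.37191.
E[X²] = 0.23·139.464 + 0.33·5.19501 + 0.3·13.101 + 0.14·3.7968 = 38.2529.
Var(X) = E[X²] − (E[X])² = 38.2529 − 19.1136 = 19.1393.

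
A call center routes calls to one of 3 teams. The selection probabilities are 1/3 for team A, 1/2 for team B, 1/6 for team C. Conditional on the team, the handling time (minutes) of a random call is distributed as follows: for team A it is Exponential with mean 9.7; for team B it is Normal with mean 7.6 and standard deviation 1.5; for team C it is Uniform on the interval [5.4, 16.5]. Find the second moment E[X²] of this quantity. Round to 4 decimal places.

114.4267

For each component E[X²] = Var + (mean)², giving A: 188.18; B: 60.01; C: 130.17.
Overall E[X²] = 0.333333·188.18 + 0.5·60.01 + 0.166667·130.17 = 114.427.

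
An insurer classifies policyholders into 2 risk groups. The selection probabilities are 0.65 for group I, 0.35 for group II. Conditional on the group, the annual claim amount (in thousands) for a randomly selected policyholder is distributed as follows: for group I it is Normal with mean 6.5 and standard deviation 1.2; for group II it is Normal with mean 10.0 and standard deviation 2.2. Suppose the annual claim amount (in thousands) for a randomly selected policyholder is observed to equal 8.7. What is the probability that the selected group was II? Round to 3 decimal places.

0.570

Likelihoods f(8.7 | ·): I: 0.061926; II: 0.152288.
Posterior ∝ prior × likelihood. Numerator for II: 0.35·0.152288 = 0.0533008.
Normalizing constant: 0.65·0.061926 + 0.35·0.152288 = 0.0935526.
P(II | observation) = 0.0533008 / 0.0935526 = 0.569741.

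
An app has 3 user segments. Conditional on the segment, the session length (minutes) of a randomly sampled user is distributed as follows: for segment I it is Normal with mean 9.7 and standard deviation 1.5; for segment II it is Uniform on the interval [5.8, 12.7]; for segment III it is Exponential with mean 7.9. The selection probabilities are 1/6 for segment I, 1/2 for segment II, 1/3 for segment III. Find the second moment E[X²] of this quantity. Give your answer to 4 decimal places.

102.4283

For each component E[X²] = Var + (mean)², giving I: 96.34; II: 89.53; III: 124.82.
Overall E[X²] = 0.166667·96.34 + 0.5·89.53 + 0.333333·124.82 = 102.428.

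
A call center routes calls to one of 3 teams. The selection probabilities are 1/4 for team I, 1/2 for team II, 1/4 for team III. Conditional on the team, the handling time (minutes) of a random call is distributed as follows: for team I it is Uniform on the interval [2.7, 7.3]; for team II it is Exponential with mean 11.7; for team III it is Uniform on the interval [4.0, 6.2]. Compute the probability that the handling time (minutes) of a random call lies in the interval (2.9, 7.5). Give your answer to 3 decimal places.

Conditional on each team, P(2.9 < X < 7.5): I: 0.956522; II: 0.253715; III: 1.
By total probability, P(2.9 < X < 7.5) = 0.25·0.956522 + 0.5·0.253715 + 0.25·1 = 0.615988.

0.616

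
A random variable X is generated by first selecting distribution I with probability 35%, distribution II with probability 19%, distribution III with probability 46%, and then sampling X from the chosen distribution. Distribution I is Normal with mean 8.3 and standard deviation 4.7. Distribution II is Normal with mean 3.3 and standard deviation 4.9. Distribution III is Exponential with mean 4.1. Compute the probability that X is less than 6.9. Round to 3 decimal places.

0.655

Conditional on each component, P(X < 6.9): I: 0.3829; II: 0.768737; III: 0.814171.
By total probability, P(X < 6.9) = 0.35·0.3829 + 0.19·0.768737 + 0.46·0.814171 = 0.654594.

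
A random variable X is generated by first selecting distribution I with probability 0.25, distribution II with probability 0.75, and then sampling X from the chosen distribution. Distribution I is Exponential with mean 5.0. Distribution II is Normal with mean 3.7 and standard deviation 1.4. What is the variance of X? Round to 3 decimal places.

Per component, I: μ=5, E[X²]=50; II: μ=3.7, E[X²]=15.65.
E[X] = 0.25·5 + 0.75·3.7 = 4.025.
E[X²] = 0.25·50 + 0.75·15.65 = 24.2375.
Var(X) = E[X²] − (E[X])² = 24.2375 − 16.2006 = 8.03687.

8.037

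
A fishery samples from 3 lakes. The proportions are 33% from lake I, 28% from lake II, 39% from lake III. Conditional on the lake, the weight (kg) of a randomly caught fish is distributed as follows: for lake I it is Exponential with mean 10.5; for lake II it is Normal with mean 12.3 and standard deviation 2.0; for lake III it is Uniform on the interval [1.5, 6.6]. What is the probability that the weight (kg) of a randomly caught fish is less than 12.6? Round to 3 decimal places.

Conditional on each lake, P(X < 12.6): I: 0.698806; II: 0.559618; III: 1.
By total probability, P(X < 12.6) = 0.33·0.698806 + 0.28·0.559618 + 0.39·1 = 0.777299.

0.777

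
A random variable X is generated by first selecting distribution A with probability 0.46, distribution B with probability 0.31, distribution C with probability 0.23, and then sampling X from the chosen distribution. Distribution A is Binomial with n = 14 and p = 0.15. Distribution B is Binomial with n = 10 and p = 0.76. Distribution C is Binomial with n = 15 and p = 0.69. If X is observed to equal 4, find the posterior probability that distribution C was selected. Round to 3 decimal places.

Likelihoods P(X=4 | ·): A: 0.0997673; B: 0.0133888; C: 0.000786154.
Posterior ∝ prior × likelihood. Numerator for C: 0.23·0.000786154 = 0.000180815.
Normalizing constant: 0.46·0.0997673 + 0.31·0.0133888 + 0.23·0.000786154 = 0.0502243.
P(C | observation) = 0.000180815 / 0.0502243 = 0.00360016.

0.004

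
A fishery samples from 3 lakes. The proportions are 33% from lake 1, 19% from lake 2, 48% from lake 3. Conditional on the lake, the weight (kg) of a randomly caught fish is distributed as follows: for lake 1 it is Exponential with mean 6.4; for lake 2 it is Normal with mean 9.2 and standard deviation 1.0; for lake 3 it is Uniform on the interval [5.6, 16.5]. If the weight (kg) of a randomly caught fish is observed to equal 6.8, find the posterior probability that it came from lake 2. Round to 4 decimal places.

Likelihoods f(6.8 | ·): 1: 0.0539986; 2: 0.0223945; 3: 0.0917431.
Posterior ∝ prior × likelihood. Numerator for 2: 0.19·0.0223945 = 0.00425496.
Normalizing constant: 0.33·0.0539986 + 0.19·0.0223945 + 0.48·0.0917431 = 0.0661112.
P(2 | observation) = 0.00425496 / 0.0661112 = 0.0643607.

0.0644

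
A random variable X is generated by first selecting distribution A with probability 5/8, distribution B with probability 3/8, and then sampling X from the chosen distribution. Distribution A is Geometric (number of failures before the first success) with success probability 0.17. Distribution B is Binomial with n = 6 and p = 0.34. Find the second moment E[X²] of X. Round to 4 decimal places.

For each component E[X²] = Var + (mean)², giving A: 52.5571; B: 5.508.
Overall E[X²] = 0.625·52.5571 + 0.375·5.508 = 34.9137.

34.9137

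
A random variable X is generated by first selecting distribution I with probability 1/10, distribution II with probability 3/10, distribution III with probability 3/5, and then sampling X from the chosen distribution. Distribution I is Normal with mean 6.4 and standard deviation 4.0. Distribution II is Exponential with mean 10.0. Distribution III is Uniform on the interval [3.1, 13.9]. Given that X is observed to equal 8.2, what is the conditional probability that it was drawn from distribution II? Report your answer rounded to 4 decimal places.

0.1699

Likelihoods f(8.2 | ·): I: 0.0901317; II: 0.0440432; III: 0.0925926.
Posterior ∝ prior × likelihood. Numerator for II: 0.3·0.0440432 = 0.0132129.
Normalizing constant: 0.1·0.0901317 + 0.3·0.0440432 + 0.6·0.0925926 = 0.0777817.
P(II | observation) = 0.0132129 / 0.0777817 = 0.169872.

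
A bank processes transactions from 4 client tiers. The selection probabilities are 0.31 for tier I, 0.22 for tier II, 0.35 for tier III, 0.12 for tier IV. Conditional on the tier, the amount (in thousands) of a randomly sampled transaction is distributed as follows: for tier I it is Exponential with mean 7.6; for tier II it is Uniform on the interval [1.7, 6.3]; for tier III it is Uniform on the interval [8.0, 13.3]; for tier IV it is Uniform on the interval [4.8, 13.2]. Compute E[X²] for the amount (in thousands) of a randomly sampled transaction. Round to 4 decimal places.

For each component E[X²] = Var + (mean)², giving I: 115.52; II: 17.7633; III: 115.763; IV: 86.88.
Overall E[X²] = 0.31·115.52 + 0.22·17.7633 + 0.35·115.763 + 0.12·86.88 = 90.6619.

90.6619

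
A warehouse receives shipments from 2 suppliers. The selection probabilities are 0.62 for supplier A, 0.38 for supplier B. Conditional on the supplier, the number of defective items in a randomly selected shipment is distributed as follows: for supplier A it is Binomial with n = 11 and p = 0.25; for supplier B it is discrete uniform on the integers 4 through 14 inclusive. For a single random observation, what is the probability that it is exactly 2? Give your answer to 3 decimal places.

0.160

Conditional on each supplier, P(X = 2): A: 0.258104; B: 0.
By total probability, P(X = 2) = 0.62·0.258104 + 0.38·0 = 0.160024.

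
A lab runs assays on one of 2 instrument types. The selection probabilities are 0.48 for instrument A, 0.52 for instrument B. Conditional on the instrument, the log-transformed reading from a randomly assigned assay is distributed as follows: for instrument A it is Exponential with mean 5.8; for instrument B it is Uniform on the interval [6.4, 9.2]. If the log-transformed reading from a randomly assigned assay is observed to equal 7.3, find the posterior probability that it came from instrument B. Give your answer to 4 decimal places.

Likelihoods f(7.3 | ·): A: 0.0489734; B: 0.357143.
Posterior ∝ prior × likelihood. Numerator for B: 0.52·0.357143 = 0.185714.
Normalizing constant: 0.48·0.0489734 + 0.52·0.357143 = 0.209222.
P(B | observation) = 0.185714 / 0.209222 = 0.887644.

0.8876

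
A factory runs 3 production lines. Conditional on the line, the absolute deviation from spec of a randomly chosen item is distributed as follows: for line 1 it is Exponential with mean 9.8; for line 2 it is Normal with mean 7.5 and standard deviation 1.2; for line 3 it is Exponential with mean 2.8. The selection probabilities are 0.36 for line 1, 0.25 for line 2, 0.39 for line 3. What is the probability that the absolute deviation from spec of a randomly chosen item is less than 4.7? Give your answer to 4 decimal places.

Conditional on each line, P(X < 4.7): 1: 0.380964; 2: 0.00981533; 3: 0.81336.
By total probability, P(X < 4.7) = 0.36·0.380964 + 0.25·0.00981533 + 0.39·0.81336 = 0.456811.

0.4568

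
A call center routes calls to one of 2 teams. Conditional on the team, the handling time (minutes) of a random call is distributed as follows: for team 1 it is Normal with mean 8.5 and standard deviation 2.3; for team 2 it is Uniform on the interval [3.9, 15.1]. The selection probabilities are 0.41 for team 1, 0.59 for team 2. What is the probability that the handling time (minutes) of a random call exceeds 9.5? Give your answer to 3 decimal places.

Conditional on each team, P(X > 9.5): 1: 0.33186; 2: 0.5.
By total probability, P(X > 9.5) = 0.41·0.33186 + 0.59·0.5 = 0.431063.

0.431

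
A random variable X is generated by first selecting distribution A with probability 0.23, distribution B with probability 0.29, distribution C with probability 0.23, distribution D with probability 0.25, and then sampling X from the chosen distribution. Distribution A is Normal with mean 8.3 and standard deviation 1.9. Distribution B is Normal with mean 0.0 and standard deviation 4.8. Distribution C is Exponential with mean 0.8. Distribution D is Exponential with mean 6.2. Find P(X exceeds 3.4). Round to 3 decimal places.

Conditional on each component, P(X > 3.4): A: 0.995045; B: 0.239369; C: 0.0142642; D: 0.577881.
By total probability, P(X > 3.4) = 0.23·0.995045 + 0.29·0.239369 + 0.23·0.0142642 + 0.25·0.577881 = 0.446028.

0.446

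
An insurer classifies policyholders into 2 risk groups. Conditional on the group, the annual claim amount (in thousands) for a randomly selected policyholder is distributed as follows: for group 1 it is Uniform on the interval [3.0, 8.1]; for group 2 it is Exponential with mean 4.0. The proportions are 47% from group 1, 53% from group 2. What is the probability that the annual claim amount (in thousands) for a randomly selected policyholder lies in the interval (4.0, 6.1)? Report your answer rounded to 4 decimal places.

0.2732

Conditional on each group, P(4.0 < X < 6.1): 1: 0.411765; 2: 0.150258.
By total probability, P(4.0 < X < 6.1) = 0.47·0.411765 + 0.53·0.150258 = 0.273166.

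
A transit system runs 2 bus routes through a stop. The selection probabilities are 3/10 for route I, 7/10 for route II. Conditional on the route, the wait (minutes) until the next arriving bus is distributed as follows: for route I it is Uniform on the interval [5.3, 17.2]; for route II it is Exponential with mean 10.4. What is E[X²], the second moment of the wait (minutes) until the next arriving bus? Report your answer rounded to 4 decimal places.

192.9330

For each component E[X²] = Var + (mean)², giving I: 138.363; II: 216.32.
Overall E[X²] = 0.3·138.363 + 0.7·216.32 = 192.933.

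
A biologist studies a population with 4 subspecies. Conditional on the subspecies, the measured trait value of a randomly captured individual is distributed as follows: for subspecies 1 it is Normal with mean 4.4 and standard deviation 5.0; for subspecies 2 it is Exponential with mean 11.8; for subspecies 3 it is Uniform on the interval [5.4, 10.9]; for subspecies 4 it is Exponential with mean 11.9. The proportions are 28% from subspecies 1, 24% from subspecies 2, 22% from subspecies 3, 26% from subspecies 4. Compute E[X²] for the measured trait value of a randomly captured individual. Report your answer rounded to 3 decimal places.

168.061

For each component E[X²] = Var + (mean)², giving 1: 44.36; 2: 278.48; 3: 68.9433; 4: 283.22.
Overall E[X²] = 0.28·44.36 + 0.24·278.48 + 0.22·68.9433 + 0.26·283.22 = 168.061.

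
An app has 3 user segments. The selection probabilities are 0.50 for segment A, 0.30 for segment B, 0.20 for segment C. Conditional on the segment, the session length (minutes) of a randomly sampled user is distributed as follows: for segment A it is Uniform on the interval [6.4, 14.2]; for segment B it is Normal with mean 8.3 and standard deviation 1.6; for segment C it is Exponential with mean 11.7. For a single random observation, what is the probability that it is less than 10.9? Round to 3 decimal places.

0.694

Conditional on each segment, P(X < 10.9): A: 0.576923; B: 0.947919; C: 0.606086.
By total probability, P(X < 10.9) = 0.5·0.576923 + 0.3·0.947919 + 0.2·0.606086 = 0.694054.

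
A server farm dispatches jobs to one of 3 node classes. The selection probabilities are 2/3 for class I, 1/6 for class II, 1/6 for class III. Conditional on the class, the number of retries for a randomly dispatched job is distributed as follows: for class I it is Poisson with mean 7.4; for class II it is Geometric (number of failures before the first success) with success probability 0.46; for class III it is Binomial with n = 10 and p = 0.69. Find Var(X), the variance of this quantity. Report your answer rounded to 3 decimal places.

10.961

Per component, I: μ=7.4, E[X²]=62.16; II: μ=1.17391, E[X²]=3.93006; III: μ=6.9, E[X²]=49.749.
E[X] = 0.666667·7.4 + 0.166667·1.17391 + 0.166667·6.9 = 6.27899.
E[X²] = 0.666667·62.16 + 0.166667·3.93006 + 0.166667·49.749 = 50.3865.
Var(X) = E[X²] − (E[X])² = 50.3865 − 39.4257 = 10.9609.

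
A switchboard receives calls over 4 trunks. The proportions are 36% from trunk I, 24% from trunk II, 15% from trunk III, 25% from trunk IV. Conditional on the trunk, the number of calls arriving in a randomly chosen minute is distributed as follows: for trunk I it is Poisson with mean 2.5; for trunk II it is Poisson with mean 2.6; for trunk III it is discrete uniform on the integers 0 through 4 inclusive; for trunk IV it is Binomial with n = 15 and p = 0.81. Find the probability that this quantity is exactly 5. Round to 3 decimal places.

0.042

Conditional on each trunk, P(X = 5): I: 0.0668009; II: 0.0735394; III: 0; IV: 6.41973e-05.
By total probability, P(X = 5) = 0.36·0.0668009 + 0.24·0.0735394 + 0.15·0 + 0.25·6.41973e-05 = 0.0417138.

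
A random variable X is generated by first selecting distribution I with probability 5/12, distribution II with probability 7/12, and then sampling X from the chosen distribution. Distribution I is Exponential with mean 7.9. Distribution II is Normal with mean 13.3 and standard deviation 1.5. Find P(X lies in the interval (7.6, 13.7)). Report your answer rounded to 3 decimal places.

Conditional on each component, P(7.6 < X < 13.7): I: 0.205573; II: 0.605065.
By total probability, P(7.6 < X < 13.7) = 0.416667·0.205573 + 0.583333·0.605065 = 0.43861.

0.439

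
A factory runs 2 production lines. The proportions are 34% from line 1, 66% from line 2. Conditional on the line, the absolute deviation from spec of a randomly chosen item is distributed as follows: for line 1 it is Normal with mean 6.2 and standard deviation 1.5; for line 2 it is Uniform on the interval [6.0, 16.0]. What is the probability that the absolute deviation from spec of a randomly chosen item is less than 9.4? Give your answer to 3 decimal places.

Conditional on each line, P(X < 9.4): 1: 0.983551; 2: 0.34.
By total probability, P(X < 9.4) = 0.34·0.983551 + 0.66·0.34 = 0.558807.

0.559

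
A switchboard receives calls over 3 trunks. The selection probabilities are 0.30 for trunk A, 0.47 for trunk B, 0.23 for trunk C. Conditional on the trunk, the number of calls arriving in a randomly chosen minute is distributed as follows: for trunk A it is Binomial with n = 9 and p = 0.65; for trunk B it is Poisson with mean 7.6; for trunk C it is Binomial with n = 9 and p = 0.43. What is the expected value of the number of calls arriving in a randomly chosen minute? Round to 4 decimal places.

6.2171

Component means — A: 5.85; B: 7.6; C: 3.87.
E[X] = 0.3·5.85 + 0.47·7.6 + 0.23·3.87 = 6.2171.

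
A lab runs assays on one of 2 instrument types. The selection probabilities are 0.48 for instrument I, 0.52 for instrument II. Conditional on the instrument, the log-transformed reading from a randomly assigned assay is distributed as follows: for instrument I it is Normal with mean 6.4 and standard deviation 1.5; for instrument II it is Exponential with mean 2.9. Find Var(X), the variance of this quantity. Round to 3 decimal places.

Per component, I: μ=6.4, E[X²]=43.21; II: μ=2.9, E[X²]=16.82.
E[X] = 0.48·6.4 + 0.52·2.9 = 4.58.
E[X²] = 0.48·43.21 + 0.52·16.82 = 29.4872.
Var(X) = E[X²] − (E[X])² = 29.4872 − 20.9764 = 8.5108.

8.511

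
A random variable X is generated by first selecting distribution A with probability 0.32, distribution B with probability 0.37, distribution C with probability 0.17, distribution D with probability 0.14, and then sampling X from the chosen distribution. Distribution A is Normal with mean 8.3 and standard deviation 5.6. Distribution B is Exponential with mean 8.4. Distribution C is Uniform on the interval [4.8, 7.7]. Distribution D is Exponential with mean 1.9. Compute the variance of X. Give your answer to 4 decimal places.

41.7614

Per component, A: μ=8.3, E[X²]=100.25; B: μ=8.4, E[X²]=141.12; C: μ=6.25, E[X²]=39.7633; D: μ=1.9, E[X²]=7.22.
E[X] = 0.32·8.3 + 0.37·8.4 + 0.17·6.25 + 0.14·1.9 = 7.0925.
E[X²] = 0.32·100.25 + 0.37·141.12 + 0.17·39.7633 + 0.14·7.22 = 92.065.
Var(X) = E[X²] − (E[X])² = 92.065 − 50.3036 = 41.7614.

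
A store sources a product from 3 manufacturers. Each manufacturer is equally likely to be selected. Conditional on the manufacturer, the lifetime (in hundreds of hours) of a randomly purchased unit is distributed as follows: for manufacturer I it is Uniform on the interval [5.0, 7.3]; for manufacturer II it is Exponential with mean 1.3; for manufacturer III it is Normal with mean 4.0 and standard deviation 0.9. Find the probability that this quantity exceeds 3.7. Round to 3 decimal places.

Conditional on each manufacturer, P(X > 3.7): I: 1; II: 0.0580672; III: 0.630559.
By total probability, P(X > 3.7) = 0.333333·1 + 0.333333·0.0580672 + 0.333333·0.630559 = 0.562875.

0.563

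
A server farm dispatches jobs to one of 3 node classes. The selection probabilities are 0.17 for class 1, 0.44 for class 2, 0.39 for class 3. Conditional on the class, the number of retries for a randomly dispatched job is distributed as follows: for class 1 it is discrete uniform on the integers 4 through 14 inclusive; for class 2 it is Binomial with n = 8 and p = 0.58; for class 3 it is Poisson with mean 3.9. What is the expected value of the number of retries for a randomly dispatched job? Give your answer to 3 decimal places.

5.093

Component means — 1: 9; 2: 4.64; 3: 3.9.
E[X] = 0.17·9 + 0.44·4.64 + 0.39·3.9 = 5.0926.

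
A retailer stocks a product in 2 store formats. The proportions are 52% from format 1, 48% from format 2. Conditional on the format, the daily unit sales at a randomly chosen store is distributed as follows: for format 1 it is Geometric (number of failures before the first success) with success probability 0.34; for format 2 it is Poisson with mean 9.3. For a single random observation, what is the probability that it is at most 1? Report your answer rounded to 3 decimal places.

0.294

Conditional on each format, P(X ≤ 1): 1: 0.5644; 2: 0.00094167.
By total probability, P(X ≤ 1) = 0.52·0.5644 + 0.48·0.00094167 = 0.29394.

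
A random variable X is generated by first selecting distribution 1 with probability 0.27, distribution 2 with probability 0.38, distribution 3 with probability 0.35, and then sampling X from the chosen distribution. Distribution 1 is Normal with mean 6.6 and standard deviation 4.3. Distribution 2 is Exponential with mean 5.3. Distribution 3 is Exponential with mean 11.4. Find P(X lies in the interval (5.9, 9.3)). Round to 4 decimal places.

0.1938

Conditional on each component, P(5.9 < X < 9.3): 1: 0.299626; 2: 0.155547; 3: 0.153693.
By total probability, P(5.9 < X < 9.3) = 0.27·0.299626 + 0.38·0.155547 + 0.35·0.153693 = 0.193799.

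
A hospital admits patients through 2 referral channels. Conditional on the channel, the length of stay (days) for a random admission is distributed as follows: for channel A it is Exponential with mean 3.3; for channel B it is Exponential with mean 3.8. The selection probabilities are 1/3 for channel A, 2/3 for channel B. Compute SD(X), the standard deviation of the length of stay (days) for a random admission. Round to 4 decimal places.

3.6486

Per component, A: μ=3.3, E[X²]=21.78; B: μ=3.8, E[X²]=28.88.
E[X] = 0.333333·3.3 + 0.666667·3.8 = 3.63333.
E[X²] = 0.333333·21.78 + 0.666667·28.88 = 26.5133.
Var(X) = E[X²] − (E[X])² = 26.5133 − 13.2011 = 13.3122.
SD(X) = √13.3122 = 3.64859.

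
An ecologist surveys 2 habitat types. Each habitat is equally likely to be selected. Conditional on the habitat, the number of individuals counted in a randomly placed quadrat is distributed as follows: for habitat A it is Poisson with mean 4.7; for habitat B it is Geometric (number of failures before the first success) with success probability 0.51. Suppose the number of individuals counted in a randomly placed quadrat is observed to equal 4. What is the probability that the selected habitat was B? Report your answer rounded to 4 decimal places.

Likelihoods P(X=4 | ·): A: 0.184925; B: 0.0294005.
Posterior ∝ prior × likelihood. Numerator for B: 0.5·0.0294005 = 0.0147002.
Normalizing constant: 0.5·0.184925 + 0.5·0.0294005 = 0.107163.
P(B | observation) = 0.0147002 / 0.107163 = 0.137177.

0.1372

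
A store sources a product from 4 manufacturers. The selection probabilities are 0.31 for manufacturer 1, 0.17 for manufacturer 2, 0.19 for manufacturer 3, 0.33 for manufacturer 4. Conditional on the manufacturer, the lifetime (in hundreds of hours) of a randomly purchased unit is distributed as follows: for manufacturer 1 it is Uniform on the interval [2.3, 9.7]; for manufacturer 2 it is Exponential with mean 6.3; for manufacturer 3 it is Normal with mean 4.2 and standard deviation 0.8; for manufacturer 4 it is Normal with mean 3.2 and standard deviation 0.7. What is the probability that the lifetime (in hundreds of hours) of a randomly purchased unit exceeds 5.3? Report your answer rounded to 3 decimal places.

0.274

Conditional on each manufacturer, P(X > 5.3): 1: 0.594595; 2: 0.431163; 3: 0.0845657; 4: 0.0013499.
By total probability, P(X > 5.3) = 0.31·0.594595 + 0.17·0.431163 + 0.19·0.0845657 + 0.33·0.0013499 = 0.274135.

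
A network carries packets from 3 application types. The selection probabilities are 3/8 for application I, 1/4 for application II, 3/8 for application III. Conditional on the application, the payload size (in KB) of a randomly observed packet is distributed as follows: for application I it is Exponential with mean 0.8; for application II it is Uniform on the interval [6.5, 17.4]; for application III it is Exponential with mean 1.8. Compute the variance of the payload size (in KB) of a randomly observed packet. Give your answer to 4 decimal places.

Per component, I: μ=0.8, E[X²]=1.28; II: μ=11.95, E[X²]=152.703; III: μ=1.8, E[X²]=6.48.
E[X] = 0.375·0.8 + 0.25·11.95 + 0.375·1.8 = 3.9625.
E[X²] = 0.375·1.28 + 0.25·152.703 + 0.375·6.48 = 41.0858.
Var(X) = E[X²] − (E[X])² = 41.0858 − 15.7014 = 25.3844.

25.3844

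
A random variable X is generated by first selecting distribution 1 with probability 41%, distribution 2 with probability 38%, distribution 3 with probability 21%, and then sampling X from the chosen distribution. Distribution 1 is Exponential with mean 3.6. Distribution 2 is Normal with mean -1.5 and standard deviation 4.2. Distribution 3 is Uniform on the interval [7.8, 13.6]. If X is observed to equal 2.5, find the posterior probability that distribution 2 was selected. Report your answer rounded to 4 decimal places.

0.2874

Likelihoods f(2.5 | ·): 1: 0.138709; 2: 0.0603534; 3: 0.
Posterior ∝ prior × likelihood. Numerator for 2: 0.38·0.0603534 = 0.0229343.
Normalizing constant: 0.41·0.138709 + 0.38·0.0603534 + 0.21·0 = 0.0798049.
P(2 | observation) = 0.0229343 / 0.0798049 = 0.287379.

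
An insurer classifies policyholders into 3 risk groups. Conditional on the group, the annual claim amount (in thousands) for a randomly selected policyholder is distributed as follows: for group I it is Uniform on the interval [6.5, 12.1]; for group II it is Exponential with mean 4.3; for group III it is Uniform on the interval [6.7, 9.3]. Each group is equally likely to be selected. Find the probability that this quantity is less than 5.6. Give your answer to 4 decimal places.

Conditional on each group, P(X < 5.6): I: 0; II: 0.728101; III: 0.
By total probability, P(X < 5.6) = 0.333333·0 + 0.333333·0.728101 + 0.333333·0 = 0.2427.

0.2427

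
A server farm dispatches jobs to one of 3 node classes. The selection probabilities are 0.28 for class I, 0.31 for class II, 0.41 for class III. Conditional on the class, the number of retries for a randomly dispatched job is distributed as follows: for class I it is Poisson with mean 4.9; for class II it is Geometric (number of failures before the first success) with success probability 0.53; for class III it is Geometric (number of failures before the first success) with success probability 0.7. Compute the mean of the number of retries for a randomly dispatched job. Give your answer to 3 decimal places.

1.823

Component means — I: 4.9; II: 0.886792; III: 0.428571.
E[X] = 0.28·4.9 + 0.31·0.886792 + 0.41·0.428571 = 1.82262.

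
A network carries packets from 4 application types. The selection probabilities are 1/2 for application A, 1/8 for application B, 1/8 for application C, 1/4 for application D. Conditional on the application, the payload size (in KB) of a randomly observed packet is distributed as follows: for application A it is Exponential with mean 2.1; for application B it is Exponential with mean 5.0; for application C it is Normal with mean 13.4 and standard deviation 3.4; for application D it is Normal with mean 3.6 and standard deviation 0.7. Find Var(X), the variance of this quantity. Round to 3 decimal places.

Per component, A: μ=2.1, E[X²]=8.82; B: μ=5, E[X²]=50; C: μ=13.4, E[X²]=191.12; D: μ=3.6, E[X²]=13.45.
E[X] = 0.5·2.1 + 0.125·5 + 0.125·13.4 + 0.25·3.6 = 4.25.
E[X²] = 0.5·8.82 + 0.125·50 + 0.125·191.12 + 0.25·13.45 = 37.9125.
Var(X) = E[X²] − (E[X])² = 37.9125 − 18.0625 = 19.85.

19.850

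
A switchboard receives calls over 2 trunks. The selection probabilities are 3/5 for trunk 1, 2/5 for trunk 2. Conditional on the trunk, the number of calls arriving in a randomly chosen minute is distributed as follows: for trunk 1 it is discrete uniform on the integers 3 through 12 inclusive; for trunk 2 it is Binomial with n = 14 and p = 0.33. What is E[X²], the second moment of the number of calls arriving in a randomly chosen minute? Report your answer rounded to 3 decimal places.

For each component E[X²] = Var + (mean)², giving 1: 64.5; 2: 24.4398.
Overall E[X²] = 0.6·64.5 + 0.4·24.4398 = 48.4759.

48.476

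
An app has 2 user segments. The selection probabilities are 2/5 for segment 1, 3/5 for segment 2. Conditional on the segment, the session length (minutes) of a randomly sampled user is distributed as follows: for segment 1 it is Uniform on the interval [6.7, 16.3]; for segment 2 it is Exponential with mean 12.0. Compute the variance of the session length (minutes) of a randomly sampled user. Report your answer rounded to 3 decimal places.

89.532

Per component, 1: μ=11.5, E[X²]=139.93; 2: μ=12, E[X²]=288.
E[X] = 0.4·11.5 + 0.6·12 = 11.8.
E[X²] = 0.4·139.93 + 0.6·288 = 228.772.
Var(X) = E[X²] − (E[X])² = 228.772 − 139.24 = 89.532.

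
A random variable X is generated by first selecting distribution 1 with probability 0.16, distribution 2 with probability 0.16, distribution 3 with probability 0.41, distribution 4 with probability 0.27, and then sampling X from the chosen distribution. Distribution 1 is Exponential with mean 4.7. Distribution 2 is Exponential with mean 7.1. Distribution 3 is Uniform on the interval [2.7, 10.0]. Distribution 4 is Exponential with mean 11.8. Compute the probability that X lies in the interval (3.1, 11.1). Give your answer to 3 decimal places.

0.627

Conditional on each component, P(3.1 < X < 11.1): 1: 0.422812; 2: 0.43679; 3: 0.945205; 4: 0.3786.
By total probability, P(3.1 < X < 11.1) = 0.16·0.422812 + 0.16·0.43679 + 0.41·0.945205 + 0.27·0.3786 = 0.627293.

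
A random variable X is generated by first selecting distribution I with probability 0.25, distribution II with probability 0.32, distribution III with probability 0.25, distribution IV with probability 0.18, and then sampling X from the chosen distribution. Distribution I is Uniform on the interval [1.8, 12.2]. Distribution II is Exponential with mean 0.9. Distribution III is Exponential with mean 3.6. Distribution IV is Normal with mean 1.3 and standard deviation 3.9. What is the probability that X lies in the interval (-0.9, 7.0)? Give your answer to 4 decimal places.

Conditional on each component, P(-0.9 < X < 7.0): I: 0.5; II: 0.999581; III: 0.856933; IV: 0.641724.
By total probability, P(-0.9 < X < 7.0) = 0.25·0.5 + 0.32·0.999581 + 0.25·0.856933 + 0.18·0.641724 = 0.77461.

0.7746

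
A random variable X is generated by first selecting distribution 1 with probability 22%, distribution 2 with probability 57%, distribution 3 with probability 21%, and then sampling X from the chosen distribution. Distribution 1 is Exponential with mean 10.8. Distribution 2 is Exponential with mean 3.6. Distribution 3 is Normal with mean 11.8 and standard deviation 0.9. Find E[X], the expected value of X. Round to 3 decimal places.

6.906

Component means — 1: 10.8; 2: 3.6; 3: 11.8.
E[X] = 0.22·10.8 + 0.57·3.6 + 0.21·11.8 = 6.906.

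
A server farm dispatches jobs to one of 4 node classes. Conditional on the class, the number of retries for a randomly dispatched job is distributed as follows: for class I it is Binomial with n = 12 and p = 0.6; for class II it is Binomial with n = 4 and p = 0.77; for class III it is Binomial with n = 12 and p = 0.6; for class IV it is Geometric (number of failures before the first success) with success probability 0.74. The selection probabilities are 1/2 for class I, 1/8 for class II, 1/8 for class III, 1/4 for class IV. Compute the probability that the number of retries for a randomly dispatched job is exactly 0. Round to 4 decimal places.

Conditional on each class, P(X = 0): I: 1.67772e-05; II: 0.00279841; III: 1.67772e-05; IV: 0.74.
By total probability, P(X = 0) = 0.5·1.67772e-05 + 0.125·0.00279841 + 0.125·1.67772e-05 + 0.25·0.74 = 0.18536.

0.1854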